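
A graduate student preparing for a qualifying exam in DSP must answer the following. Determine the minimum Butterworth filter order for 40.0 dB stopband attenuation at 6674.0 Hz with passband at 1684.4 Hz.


Butterworth filter order formula:
n = log10(10^(A/10) - 1) / (2 * log10(f_stop/f_pass))
10^(40.0/10) - 1 = 9999.0
f_stop/f_pass = 6674.0 / 1684.4 = 3.9622
n = 3.3448 -> ceil = 4

4


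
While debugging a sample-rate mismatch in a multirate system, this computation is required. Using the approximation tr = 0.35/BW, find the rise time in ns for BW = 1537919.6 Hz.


Rise time from bandwidth relationship:
tr = 0.35 / BW
   = 0.35 / 1537919.6
   = 2.275801674e-07 s
   = 227.5802 ns

227.5802 ns


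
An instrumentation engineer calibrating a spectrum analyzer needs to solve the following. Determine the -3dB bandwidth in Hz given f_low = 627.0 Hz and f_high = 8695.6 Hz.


Bandwidth is the difference of -3dB frequencies:
BW = f_high - f_low
   = 8695.6 - 627.0
   = 8068.6 Hz

8068.6 Hz


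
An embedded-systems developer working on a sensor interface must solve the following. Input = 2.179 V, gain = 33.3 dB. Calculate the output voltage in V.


Output voltage from dB gain:
V_out = V_in * 10^(gain_dB / 20)
      = 2.179 * 10^(33.3 / 20)
      = 2.179 * 46.238102
      = 100.7528 V

100.7528 V


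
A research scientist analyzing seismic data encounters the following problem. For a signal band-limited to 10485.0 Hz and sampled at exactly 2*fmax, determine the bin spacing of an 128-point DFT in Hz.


Step 1 — Nyquist sampling rate:
fs = 2 * fmax = 2 * 10485.0 = 20970.0 Hz

Step 2 — DFT bin spacing:
df = fs / N = 20970.0 / 128 = 163.8281 Hz

163.8281 Hz


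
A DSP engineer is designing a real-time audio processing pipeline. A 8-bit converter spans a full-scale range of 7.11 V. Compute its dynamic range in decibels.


Dynamic range from full-scale to LSB:
V_min = V_max / 2^bits = 7.11 / 2^8
DR = 20 * log10(V_max / V_min)
   = 20 * log10(2^8)
   = 20 * 8 * log10(2)
   = 48.16 dB

48.16 dB


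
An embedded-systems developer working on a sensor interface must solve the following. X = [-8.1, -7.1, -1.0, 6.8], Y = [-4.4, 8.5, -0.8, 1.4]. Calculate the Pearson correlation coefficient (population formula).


Pearson correlation coefficient (population):
r = cov(X,Y) / (std(X) * std(Y))
Mean X = -2.35, Mean Y = 1.175
Cov(X,Y) = -0.83625
Std(X) = 5.940749, Std(Y) = 4.708702
r = -0.0299

-0.0299


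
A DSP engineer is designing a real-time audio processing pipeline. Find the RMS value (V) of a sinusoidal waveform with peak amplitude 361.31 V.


RMS voltage for a sinusoidal waveform:
V_rms = V_peak / sqrt(2)
      = 361.31 / 1.414214
      = 255.485 V

255.485 V


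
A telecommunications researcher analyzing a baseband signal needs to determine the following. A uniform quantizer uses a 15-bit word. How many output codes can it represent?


Number of quantization levels = 2^N
= 2^15
= 32768

32768


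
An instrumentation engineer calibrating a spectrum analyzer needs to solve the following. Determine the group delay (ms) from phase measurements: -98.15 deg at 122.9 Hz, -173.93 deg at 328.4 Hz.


Group delay from phase difference:
tau = -d(phi)/d(omega)
d(phi) = -75.78 deg = -1.322611 rad
d(omega) = 2*pi*(328.4 - 122.9) = 1291.1946 rad/s
tau = -(-1.322611) / 1291.1946
    = 1.0243 ms

1.0243 ms


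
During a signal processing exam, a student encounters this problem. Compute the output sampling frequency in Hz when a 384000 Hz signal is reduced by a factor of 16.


Decimation reduces the sample rate:
fs_out = fs_in / M
       = 384000 / 16
       = 24000.0 Hz

24000.0 Hz


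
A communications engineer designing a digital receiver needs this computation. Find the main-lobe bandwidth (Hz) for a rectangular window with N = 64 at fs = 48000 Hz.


Main lobe width for a rectangular window:
Width = 2 * fs / N
      = 2 * 48000 / 64
      = 96000 / 64
      = 1500.0 Hz

1500.0 Hz


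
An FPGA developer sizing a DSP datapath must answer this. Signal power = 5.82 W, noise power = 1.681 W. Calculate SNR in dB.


SNR in decibels:
SNR = 10 * log10(Ps / Pn)
    = 10 * log10(5.82 / 1.681)
    = 10 * log10(3.4622)
    = 10 * 0.5394
    = 5.39 dB

5.39 dB


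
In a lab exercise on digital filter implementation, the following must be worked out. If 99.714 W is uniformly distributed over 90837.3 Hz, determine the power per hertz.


Power spectral density:
PSD = P / BW
    = 99.714 / 90837.3
    = 0.00109772 W/Hz

0.00109772 W/Hz


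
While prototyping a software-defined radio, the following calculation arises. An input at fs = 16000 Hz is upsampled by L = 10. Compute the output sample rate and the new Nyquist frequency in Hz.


Step 1 — output sample rate after interpolation by L:
fs_out = L * fs_in = 10 * 16000 = 160000 Hz

Step 2 — Nyquist frequency of the output stream:
f_Nyq = fs_out / 2 = 160000 / 2 = 80000.0 Hz

fs_out = 160000 Hz; f_Nyquist = 80000.0 Hz


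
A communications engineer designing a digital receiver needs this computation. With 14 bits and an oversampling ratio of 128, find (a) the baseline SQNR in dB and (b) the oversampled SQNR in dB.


Step 1 — baseline SQNR at Nyquist:
SQNR_base = 6.02*N + 1.76
          = 6.02*14 + 1.76
          = 86.04 dB

Step 2 — oversampling processing gain:
G = 10*log10(OSR) = 10*log10(128) = 21.07 dB

Step 3 — total:
SQNR_total = 86.04 + 21.07 = 107.11 dB

Base SQNR = 86.04 dB; oversampled SQNR = 107.11 dB


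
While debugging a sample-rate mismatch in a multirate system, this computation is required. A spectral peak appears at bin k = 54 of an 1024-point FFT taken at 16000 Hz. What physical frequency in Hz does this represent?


Frequency of DFT bin k:
f_k = k * fs / N
    = 54 * 16000 / 1024
    = 864000 / 1024
    = 843.75 Hz

843.75 Hz


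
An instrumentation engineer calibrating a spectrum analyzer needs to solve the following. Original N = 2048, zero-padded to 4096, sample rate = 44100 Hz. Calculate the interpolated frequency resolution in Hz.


Frequency resolution after zero-padding:
N_padded = 2048 * 2 = 4096
df = fs / N_padded
   = 44100 / 4096
   = 10.7666 Hz

10.7666 Hz


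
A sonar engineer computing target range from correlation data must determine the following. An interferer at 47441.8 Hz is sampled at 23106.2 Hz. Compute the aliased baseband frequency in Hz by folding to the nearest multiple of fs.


Compute the nearest integer multiple of fs to the signal:
n = round(47441.8 / 23106.2) = 2
f_alias = |47441.8 - 2 * 23106.2|
        = |47441.8 - 46212.4|
        = 1229.4 Hz

1229.4


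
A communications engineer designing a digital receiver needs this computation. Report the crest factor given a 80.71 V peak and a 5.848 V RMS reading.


Crest factor is the ratio of peak to RMS:
CF = V_peak / V_rms
   = 80.71 / 5.848
   = 13.8013

13.8013


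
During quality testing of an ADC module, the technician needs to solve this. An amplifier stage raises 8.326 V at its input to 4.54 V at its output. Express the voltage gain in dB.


Voltage gain in dB:
G = 20 * log10(Vout / Vin)
  = 20 * log10(4.54 / 8.326)
  = 20 * log10(0.54528)
  = 20 * -0.263381
  = -5.27 dB

-5.27 dB


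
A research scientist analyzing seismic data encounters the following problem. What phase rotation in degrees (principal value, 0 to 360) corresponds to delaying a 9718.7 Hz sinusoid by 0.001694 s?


Phase shift from frequency and time delay:
phi = 360 * f * t_delay
    = 360 * 9718.7 * 0.001694
    = 5926.85 degrees
    mod 360 = 166.85 degrees

166.85 degrees


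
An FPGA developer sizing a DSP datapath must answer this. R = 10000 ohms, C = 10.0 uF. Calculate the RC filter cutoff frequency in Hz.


Cutoff frequency of a first-order RC filter:
fc = 1 / (2 * pi * R * C)
C = 10.0 uF = 1e-05 F
fc = 1 / (2 * pi * 10000 * 1e-05)
   = 1 / 0.62831853071796
   = 1.591549 Hz

1.591549 Hz


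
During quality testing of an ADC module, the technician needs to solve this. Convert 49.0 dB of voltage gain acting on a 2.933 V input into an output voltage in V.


Output voltage from dB gain:
V_out = V_in * 10^(gain_dB / 20)
      = 2.933 * 10^(49.0 / 20)
      = 2.933 * 281.838293
      = 826.6317 V

826.6317 V


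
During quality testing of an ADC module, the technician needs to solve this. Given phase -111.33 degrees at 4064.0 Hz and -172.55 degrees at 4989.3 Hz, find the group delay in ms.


Group delay from phase difference:
tau = -d(phi)/d(omega)
d(phi) = -61.22 deg = -1.068491 rad
d(omega) = 2*pi*(4989.3 - 4064.0) = 5813.8314 rad/s
tau = -(-1.068491) / 5813.8314
    = 0.1838 ms

0.1838 ms


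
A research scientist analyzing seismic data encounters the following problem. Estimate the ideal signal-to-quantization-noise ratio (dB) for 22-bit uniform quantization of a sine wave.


Theoretical SNR for a full-scale sinusoid:
SNR = 6.02 * N + 1.76
    = 6.02 * 22 + 1.76
    = 132.44 + 1.76
    = 134.2 dB

134.2 dB


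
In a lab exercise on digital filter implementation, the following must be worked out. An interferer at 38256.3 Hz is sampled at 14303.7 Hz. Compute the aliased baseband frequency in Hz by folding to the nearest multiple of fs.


Compute the nearest integer multiple of fs to the signal:
n = round(38256.3 / 14303.7) = 3
f_alias = |38256.3 - 3 * 14303.7|
        = |38256.3 - 42911.1|
        = 4654.8 Hz

4654.8


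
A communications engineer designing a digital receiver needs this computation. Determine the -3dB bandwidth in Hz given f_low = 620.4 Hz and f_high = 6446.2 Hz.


Bandwidth is the difference of -3dB frequencies:
BW = f_high - f_low
   = 6446.2 - 620.4
   = 5825.8 Hz

5825.8 Hz


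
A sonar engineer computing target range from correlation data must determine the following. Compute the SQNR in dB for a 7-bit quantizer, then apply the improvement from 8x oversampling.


Step 1 — baseline SQNR at Nyquist:
SQNR_base = 6.02*N + 1.76
          = 6.02*7 + 1.76
          = 43.9 dB

Step 2 — oversampling processing gain:
G = 10*log10(OSR) = 10*log10(8) = 9.03 dB

Step 3 — total:
SQNR_total = 43.9 + 9.03 = 52.93 dB

Base SQNR = 43.9 dB; oversampled SQNR = 52.93 dB


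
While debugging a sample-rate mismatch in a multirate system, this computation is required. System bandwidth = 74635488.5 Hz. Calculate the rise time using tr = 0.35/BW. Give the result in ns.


Rise time from bandwidth relationship:
tr = 0.35 / BW
   = 0.35 / 74635488.5
   = 4.689458152e-09 s
   = 4.6895 ns

4.6895 ns


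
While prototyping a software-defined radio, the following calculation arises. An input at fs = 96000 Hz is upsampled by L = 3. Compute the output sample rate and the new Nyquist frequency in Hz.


Step 1 — output sample rate after interpolation by L:
fs_out = L * fs_in = 3 * 96000 = 288000 Hz

Step 2 — Nyquist frequency of the output stream:
f_Nyq = fs_out / 2 = 288000 / 2 = 144000.0 Hz

fs_out = 288000 Hz; f_Nyquist = 144000.0 Hz


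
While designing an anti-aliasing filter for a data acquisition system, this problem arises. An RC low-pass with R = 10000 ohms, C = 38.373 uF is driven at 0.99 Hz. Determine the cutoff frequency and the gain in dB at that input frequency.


Step 1 — cutoff frequency:
fc = 1 / (2*pi*R*C)
C = 38.373 uF = 3.8373e-05 F
fc = 1 / (2*pi*10000*3.8373e-05)
   = 0.414758 Hz

Step 2 — magnitude at f = 0.99 Hz:
|H(f)| = 1 / sqrt(1 + (f/fc)^2)
f/fc = 0.99 / 0.414758 = 2.386934
|H| = 1 / sqrt(1 + 5.697454) = 0.3864071
|H|_dB = 20*log10(0.3864071) = -8.26 dB

fc = 0.414758 Hz; |H(0.99 Hz)| = -8.26 dB


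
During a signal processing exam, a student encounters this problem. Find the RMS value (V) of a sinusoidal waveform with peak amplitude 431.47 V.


RMS voltage for a sinusoidal waveform:
V_rms = V_peak / sqrt(2)
      = 431.47 / 1.414214
      = 305.095 V

305.095 V


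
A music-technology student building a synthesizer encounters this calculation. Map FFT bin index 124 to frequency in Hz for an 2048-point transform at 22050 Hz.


Frequency of DFT bin k:
f_k = k * fs / N
    = 124 * 22050 / 2048
    = 2734200 / 2048
    = 1335.059 Hz

1335.059 Hz


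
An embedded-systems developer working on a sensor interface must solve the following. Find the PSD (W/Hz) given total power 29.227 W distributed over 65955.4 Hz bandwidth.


Power spectral density:
PSD = P / BW
    = 29.227 / 65955.4
    = 0.00044313 W/Hz

0.00044313 W/Hz


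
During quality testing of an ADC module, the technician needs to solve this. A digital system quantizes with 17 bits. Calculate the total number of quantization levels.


Number of quantization levels = 2^N
= 2^17
= 131072

131072


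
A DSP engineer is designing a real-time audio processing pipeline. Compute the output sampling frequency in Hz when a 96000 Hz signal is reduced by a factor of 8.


Decimation reduces the sample rate:
fs_out = fs_in / M
       = 96000 / 8
       = 12000.0 Hz

12000.0 Hz


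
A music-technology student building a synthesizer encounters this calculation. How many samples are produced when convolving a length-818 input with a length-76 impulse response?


Linear convolution output length:
L = N + M - 1
  = 818 + 76 - 1
  = 893 samples

893


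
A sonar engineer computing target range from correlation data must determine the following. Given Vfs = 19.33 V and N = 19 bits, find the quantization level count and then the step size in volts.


Step 1 — number of quantization levels:
L = 2^N = 2^19 = 524288

Step 2 — LSB step size:
delta = Vfs / L
      = 19.33 / 524288
      = 3.687e-05 V

Levels = 524288; step size = 3.687e-05 V


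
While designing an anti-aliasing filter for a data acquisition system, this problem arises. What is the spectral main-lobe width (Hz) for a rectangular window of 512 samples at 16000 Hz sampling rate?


Main lobe width for a rectangular window:
Width = 2 * fs / N
      = 2 * 16000 / 512
      = 32000 / 512
      = 62.5 Hz

62.5 Hz


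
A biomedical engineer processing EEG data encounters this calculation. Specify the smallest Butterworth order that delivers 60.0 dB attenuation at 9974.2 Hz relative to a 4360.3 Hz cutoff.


Butterworth filter order formula:
n = log10(10^(A/10) - 1) / (2 * log10(f_stop/f_pass))
10^(60.0/10) - 1 = 999999.0
f_stop/f_pass = 9974.2 / 4360.3 = 2.2875
n = 8.3481 -> ceil = 9

9


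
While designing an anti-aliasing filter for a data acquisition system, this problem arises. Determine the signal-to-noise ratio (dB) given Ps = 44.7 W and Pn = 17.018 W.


SNR in decibels:
SNR = 10 * log10(Ps / Pn)
    = 10 * log10(44.7 / 17.018)
    = 10 * log10(2.6266)
    = 10 * 0.4194
    = 4.19 dB

4.19 dB


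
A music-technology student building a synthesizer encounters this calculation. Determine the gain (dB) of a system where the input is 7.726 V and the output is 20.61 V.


Voltage gain in dB:
G = 20 * log10(Vout / Vin)
  = 20 * log10(20.61 / 7.726)
  = 20 * log10(2.667616)
  = 20 * 0.426123
  = 8.52 dB

8.52 dB


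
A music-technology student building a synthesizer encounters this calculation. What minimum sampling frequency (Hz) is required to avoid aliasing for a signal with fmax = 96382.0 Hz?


The Nyquist rate is twice the maximum frequency component.
fs_min = 2 * fmax
      = 2 * 96382.0
      = 192764.0 Hz

192764.0


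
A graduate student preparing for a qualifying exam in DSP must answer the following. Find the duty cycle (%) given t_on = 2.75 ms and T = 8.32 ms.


Duty cycle as a percentage:
DC = (t_on / T) * 100
   = (2.75 / 8.32) * 100
   = 0.330529 * 100
   = 33.05 %

33.05 %


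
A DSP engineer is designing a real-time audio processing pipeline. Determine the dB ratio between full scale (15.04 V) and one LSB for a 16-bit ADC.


Dynamic range from full-scale to LSB:
V_min = V_max / 2^bits = 15.04 / 2^16
DR = 20 * log10(V_max / V_min)
   = 20 * log10(2^16)
   = 20 * 16 * log10(2)
   = 96.33 dB

96.33 dB


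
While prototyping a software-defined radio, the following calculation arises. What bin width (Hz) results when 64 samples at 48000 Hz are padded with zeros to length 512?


Frequency resolution after zero-padding:
N_padded = 64 * 8 = 512
df = fs / N_padded
   = 48000 / 512
   = 93.75 Hz

93.75 Hz


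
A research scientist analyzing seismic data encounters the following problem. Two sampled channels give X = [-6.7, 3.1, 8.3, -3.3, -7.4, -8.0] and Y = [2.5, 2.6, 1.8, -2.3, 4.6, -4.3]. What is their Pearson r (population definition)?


Pearson correlation coefficient (population):
r = cov(X,Y) / (std(X) * std(Y))
Mean X = -2.3333, Mean Y = 0.8167
Cov(X,Y) = 4.272222
Std(X) = 6.060436, Std(Y) = 3.087295
r = 0.2283

0.2283


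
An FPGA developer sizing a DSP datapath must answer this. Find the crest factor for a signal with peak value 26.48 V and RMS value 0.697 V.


Crest factor is the ratio of peak to RMS:
CF = V_peak / V_rms
   = 26.48 / 0.697
   = 37.9914

37.9914


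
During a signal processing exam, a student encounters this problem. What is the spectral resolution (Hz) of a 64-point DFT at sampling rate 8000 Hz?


DFT frequency resolution:
df = fs / N
   = 8000 / 64
   = 125.0 Hz

125.0 Hz


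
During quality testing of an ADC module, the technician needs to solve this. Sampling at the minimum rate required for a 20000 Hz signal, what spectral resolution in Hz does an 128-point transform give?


Step 1 — Nyquist sampling rate:
fs = 2 * fmax = 2 * 20000 = 40000 Hz

Step 2 — DFT bin spacing:
df = fs / N = 40000 / 128 = 312.5 Hz

312.5 Hz


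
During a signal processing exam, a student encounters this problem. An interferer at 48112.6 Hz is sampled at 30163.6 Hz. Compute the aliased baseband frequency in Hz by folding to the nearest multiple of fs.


Compute the nearest integer multiple of fs to the signal:
n = round(48112.6 / 30163.6) = 2
f_alias = |48112.6 - 2 * 30163.6|
        = |48112.6 - 60327.2|
        = 12214.6 Hz

12214.6


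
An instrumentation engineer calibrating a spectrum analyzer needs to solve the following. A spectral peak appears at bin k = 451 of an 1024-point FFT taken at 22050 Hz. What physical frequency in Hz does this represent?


Frequency of DFT bin k:
f_k = k * fs / N
    = 451 * 22050 / 1024
    = 9944550 / 1024
    = 9711.475 Hz

9711.475 Hz


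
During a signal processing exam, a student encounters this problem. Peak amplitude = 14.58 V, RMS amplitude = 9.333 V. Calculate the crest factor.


Crest factor is the ratio of peak to RMS:
CF = V_peak / V_rms
   = 14.58 / 9.333
   = 1.5622

1.5622


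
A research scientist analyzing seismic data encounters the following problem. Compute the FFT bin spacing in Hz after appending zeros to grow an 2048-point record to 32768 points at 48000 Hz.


Frequency resolution after zero-padding:
N_padded = 2048 * 16 = 32768
df = fs / N_padded
   = 48000 / 32768
   = 1.4648 Hz

1.4648 Hz


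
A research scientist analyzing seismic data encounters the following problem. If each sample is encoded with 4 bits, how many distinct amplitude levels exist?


Number of quantization levels = 2^N
= 2^4
= 16

16


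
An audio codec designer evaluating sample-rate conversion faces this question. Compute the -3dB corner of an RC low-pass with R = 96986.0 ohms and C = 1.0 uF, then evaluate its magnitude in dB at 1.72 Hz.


Step 1 — cutoff frequency:
fc = 1 / (2*pi*R*C)
C = 1.0 uF = 1e-06 F
fc = 1 / (2*pi*96986.0*1e-06)
   = 1.64101 Hz

Step 2 — magnitude at f = 1.72 Hz:
|H(f)| = 1 / sqrt(1 + (f/fc)^2)
f/fc = 1.72 / 1.64101 = 1.048135
|H| = 1 / sqrt(1 + 1.098587) = 0.6902978
|H|_dB = 20*log10(0.6902978) = -3.22 dB

fc = 1.64101 Hz; |H(1.72 Hz)| = -3.22 dB


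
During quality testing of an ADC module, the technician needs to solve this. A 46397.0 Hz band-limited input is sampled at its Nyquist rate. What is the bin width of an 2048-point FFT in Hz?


Step 1 — Nyquist sampling rate:
fs = 2 * fmax = 2 * 46397.0 = 92794.0 Hz

Step 2 — DFT bin spacing:
df = fs / N = 92794.0 / 2048 = 45.3096 Hz

45.3096 Hz


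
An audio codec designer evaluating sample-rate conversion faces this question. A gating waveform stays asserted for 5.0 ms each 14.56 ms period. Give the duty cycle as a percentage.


Duty cycle as a percentage:
DC = (t_on / T) * 100
   = (5.0 / 14.56) * 100
   = 0.343407 * 100
   = 34.34 %

34.34 %


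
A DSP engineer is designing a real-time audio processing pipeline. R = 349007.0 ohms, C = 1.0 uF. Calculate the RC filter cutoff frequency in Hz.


Cutoff frequency of a first-order RC filter:
fc = 1 / (2 * pi * R * C)
C = 1.0 uF = 1e-06 F
fc = 1 / (2 * pi * 349007.0 * 1e-06)
   = 1 / 2.1928756545028
   = 0.456022 Hz

0.456022 Hz


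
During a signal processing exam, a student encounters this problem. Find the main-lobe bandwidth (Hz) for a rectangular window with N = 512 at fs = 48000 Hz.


Main lobe width for a rectangular window:
Width = 2 * fs / N
      = 2 * 48000 / 512
      = 96000 / 512
      = 187.5 Hz

187.5 Hz


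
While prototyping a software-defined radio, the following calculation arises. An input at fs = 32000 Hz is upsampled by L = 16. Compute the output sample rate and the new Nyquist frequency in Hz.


Step 1 — output sample rate after interpolation by L:
fs_out = L * fs_in = 16 * 32000 = 512000 Hz

Step 2 — Nyquist frequency of the output stream:
f_Nyq = fs_out / 2 = 512000 / 2 = 256000.0 Hz

fs_out = 512000 Hz; f_Nyquist = 256000.0 Hz


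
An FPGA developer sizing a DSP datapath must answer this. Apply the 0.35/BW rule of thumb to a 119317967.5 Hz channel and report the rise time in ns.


Rise time from bandwidth relationship:
tr = 0.35 / BW
   = 0.35 / 119317967.5
   = 2.933338602e-09 s
   = 2.9333 ns

2.9333 ns


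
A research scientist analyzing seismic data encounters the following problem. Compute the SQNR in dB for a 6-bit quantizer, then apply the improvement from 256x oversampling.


Step 1 — baseline SQNR at Nyquist:
SQNR_base = 6.02*N + 1.76
          = 6.02*6 + 1.76
          = 37.88 dB

Step 2 — oversampling processing gain:
G = 10*log10(OSR) = 10*log10(256) = 24.08 dB

Step 3 — total:
SQNR_total = 37.88 + 24.08 = 61.96 dB

Base SQNR = 37.88 dB; oversampled SQNR = 61.96 dB


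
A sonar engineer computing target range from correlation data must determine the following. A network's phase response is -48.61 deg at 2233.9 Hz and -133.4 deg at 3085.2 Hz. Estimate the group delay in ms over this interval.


Group delay from phase difference:
tau = -d(phi)/d(omega)
d(phi) = -84.79 deg = -1.479865 rad
d(omega) = 2*pi*(3085.2 - 2233.9) = 5348.8757 rad/s
tau = -(-1.479865) / 5348.8757
    = 0.2767 ms

0.2767 ms


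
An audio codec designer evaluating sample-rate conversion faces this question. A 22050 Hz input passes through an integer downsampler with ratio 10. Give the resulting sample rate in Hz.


Decimation reduces the sample rate:
fs_out = fs_in / M
       = 22050 / 10
       = 2205.0 Hz

2205.0 Hz


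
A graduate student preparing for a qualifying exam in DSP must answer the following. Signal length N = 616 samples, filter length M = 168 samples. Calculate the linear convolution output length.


Linear convolution output length:
L = N + M - 1
  = 616 + 168 - 1
  = 783 samples

783


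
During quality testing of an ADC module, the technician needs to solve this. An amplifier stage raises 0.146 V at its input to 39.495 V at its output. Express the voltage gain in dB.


Voltage gain in dB:
G = 20 * log10(Vout / Vin)
  = 20 * log10(39.495 / 0.146)
  = 20 * log10(270.513699)
  = 20 * 2.432189
  = 48.64 dB

48.64 dB


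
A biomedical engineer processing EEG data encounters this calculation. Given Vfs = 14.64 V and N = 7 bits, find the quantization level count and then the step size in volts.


Step 1 — number of quantization levels:
L = 2^N = 2^7 = 128

Step 2 — LSB step size:
delta = Vfs / L
      = 14.64 / 128
      = 0.114375 V

Levels = 128; step size = 0.114375 V


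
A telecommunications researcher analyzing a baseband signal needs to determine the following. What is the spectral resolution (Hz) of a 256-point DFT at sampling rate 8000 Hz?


DFT frequency resolution:
df = fs / N
   = 8000 / 256
   = 31.25 Hz

31.25 Hz


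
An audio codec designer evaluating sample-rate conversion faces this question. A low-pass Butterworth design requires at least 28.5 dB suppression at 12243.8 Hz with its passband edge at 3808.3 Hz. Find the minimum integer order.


Butterworth filter order formula:
n = log10(10^(A/10) - 1) / (2 * log10(f_stop/f_pass))
10^(28.5/10) - 1 = 706.9458
f_stop/f_pass = 12243.8 / 3808.3 = 3.215
n = 2.809 -> ceil = 3

3


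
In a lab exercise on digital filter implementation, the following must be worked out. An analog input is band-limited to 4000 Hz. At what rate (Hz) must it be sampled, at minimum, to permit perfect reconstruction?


The Nyquist rate is twice the maximum frequency component.
fs_min = 2 * fmax
      = 2 * 4000
      = 8000 Hz

8000


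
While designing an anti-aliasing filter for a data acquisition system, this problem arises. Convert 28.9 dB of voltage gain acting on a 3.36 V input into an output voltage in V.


Output voltage from dB gain:
V_out = V_in * 10^(gain_dB / 20)
      = 3.36 * 10^(28.9 / 20)
      = 3.36 * 27.861212
      = 93.6137 V

93.6137 V


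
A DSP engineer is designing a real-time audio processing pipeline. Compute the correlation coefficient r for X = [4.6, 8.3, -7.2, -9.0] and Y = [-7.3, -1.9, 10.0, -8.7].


Pearson correlation coefficient (population):
r = cov(X,Y) / (std(X) * std(Y))
Mean X = -0.825, Mean Y = -1.975
Cov(X,Y) = -12.391875
Std(X) = 7.419021, Std(Y) = 7.365248
r = -0.2268

-0.2268


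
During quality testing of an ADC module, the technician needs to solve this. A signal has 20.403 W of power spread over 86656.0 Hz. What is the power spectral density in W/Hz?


Power spectral density:
PSD = P / BW
    = 20.403 / 86656.0
    = 0.00023545 W/Hz

0.00023545 W/Hz


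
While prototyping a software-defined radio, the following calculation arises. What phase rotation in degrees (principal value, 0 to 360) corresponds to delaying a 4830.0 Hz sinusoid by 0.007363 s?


Phase shift from frequency and time delay:
phi = 360 * f * t_delay
    = 360 * 4830.0 * 0.007363
    = 12802.78 degrees
    mod 360 = 202.78 degrees

202.78 degrees


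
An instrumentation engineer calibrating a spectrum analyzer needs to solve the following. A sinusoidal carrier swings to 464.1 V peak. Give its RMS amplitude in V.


RMS voltage for a sinusoidal waveform:
V_rms = V_peak / sqrt(2)
      = 464.1 / 1.414214
      = 328.168 V

328.168 V


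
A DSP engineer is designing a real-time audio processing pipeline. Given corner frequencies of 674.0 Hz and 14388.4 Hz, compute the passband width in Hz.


Bandwidth is the difference of -3dB frequencies:
BW = f_high - f_low
   = 14388.4 - 674.0
   = 13714.4 Hz

13714.4 Hz


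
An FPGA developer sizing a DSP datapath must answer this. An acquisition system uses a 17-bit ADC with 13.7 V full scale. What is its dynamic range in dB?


Dynamic range from full-scale to LSB:
V_min = V_max / 2^bits = 13.7 / 2^17
DR = 20 * log10(V_max / V_min)
   = 20 * log10(2^17)
   = 20 * 17 * log10(2)
   = 102.35 dB

102.35 dB


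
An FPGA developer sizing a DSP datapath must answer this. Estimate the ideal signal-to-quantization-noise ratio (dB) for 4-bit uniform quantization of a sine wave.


Theoretical SNR for a full-scale sinusoid:
SNR = 6.02 * N + 1.76
    = 6.02 * 4 + 1.76
    = 24.08 + 1.76
    = 25.84 dB

25.84 dB


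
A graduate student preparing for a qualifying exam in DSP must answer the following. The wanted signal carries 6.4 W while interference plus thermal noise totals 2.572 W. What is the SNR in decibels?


SNR in decibels:
SNR = 10 * log10(Ps / Pn)
    = 10 * log10(6.4 / 2.572)
    = 10 * log10(2.4883)
    = 10 * 0.3959
    = 3.96 dB

3.96 dB


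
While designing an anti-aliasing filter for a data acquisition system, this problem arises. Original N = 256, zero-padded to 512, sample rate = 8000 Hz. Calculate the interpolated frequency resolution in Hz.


Frequency resolution after zero-padding:
N_padded = 256 * 2 = 512
df = fs / N_padded
   = 8000 / 512
   = 15.625 Hz

15.625 Hz


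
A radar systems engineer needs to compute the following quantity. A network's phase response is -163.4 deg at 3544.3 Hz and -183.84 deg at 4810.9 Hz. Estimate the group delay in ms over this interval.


Group delay from phase difference:
tau = -d(phi)/d(omega)
d(phi) = -20.44 deg = -0.356745 rad
d(omega) = 2*pi*(4810.9 - 3544.3) = 7958.2825 rad/s
tau = -(-0.356745) / 7958.2825
    = 0.0448 ms

0.0448 ms


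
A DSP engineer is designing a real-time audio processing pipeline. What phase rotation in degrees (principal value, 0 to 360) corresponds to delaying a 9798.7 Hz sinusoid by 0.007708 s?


Phase shift from frequency and time delay:
phi = 360 * f * t_delay
    = 360 * 9798.7 * 0.007708
    = 27190.22 degrees
    mod 360 = 190.22 degrees

190.22 degrees


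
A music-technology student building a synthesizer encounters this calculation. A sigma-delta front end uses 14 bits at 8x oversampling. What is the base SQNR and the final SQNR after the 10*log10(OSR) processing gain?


Step 1 — baseline SQNR at Nyquist:
SQNR_base = 6.02*N + 1.76
          = 6.02*14 + 1.76
          = 86.04 dB

Step 2 — oversampling processing gain:
G = 10*log10(OSR) = 10*log10(8) = 9.03 dB

Step 3 — total:
SQNR_total = 86.04 + 9.03 = 95.07 dB

Base SQNR = 86.04 dB; oversampled SQNR = 95.07 dB


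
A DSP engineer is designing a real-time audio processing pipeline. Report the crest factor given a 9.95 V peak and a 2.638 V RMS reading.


Crest factor is the ratio of peak to RMS:
CF = V_peak / V_rms
   = 9.95 / 2.638
   = 3.7718

3.7718


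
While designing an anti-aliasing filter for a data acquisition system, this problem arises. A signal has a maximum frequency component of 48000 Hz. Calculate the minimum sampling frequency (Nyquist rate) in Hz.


The Nyquist rate is twice the maximum frequency component.
fs_min = 2 * fmax
      = 2 * 48000
      = 96000 Hz

96000


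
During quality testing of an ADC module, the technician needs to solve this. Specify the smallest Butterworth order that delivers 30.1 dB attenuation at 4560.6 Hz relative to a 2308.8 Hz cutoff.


Butterworth filter order formula:
n = log10(10^(A/10) - 1) / (2 * log10(f_stop/f_pass))
10^(30.1/10) - 1 = 1022.293
f_stop/f_pass = 4560.6 / 2308.8 = 1.9753
n = 5.09 -> ceil = 6

6


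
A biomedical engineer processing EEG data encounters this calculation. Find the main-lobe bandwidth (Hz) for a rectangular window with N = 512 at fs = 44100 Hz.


Main lobe width for a rectangular window:
Width = 2 * fs / N
      = 2 * 44100 / 512
      = 88200 / 512
      = 172.266 Hz

172.266 Hz


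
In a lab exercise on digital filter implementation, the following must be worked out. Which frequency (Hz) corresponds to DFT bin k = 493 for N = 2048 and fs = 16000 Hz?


Frequency of DFT bin k:
f_k = k * fs / N
    = 493 * 16000 / 2048
    = 7888000 / 2048
    = 3851.562 Hz

3851.562 Hz


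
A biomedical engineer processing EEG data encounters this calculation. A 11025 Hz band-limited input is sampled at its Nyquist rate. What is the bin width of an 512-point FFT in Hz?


Step 1 — Nyquist sampling rate:
fs = 2 * fmax = 2 * 11025 = 22050 Hz

Step 2 — DFT bin spacing:
df = fs / N = 22050 / 512 = 43.0664 Hz

43.0664 Hz


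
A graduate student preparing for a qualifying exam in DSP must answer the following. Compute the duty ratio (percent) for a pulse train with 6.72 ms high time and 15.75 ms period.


Duty cycle as a percentage:
DC = (t_on / T) * 100
   = (6.72 / 15.75) * 100
   = 0.426667 * 100
   = 42.67 %

42.67 %


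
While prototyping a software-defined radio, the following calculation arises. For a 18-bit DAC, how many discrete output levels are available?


Number of quantization levels = 2^N
= 2^18
= 262144

262144


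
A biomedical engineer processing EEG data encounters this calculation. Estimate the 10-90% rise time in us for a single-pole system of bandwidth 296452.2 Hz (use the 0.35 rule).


Rise time from bandwidth relationship:
tr = 0.35 / BW
   = 0.35 / 296452.2
   = 1.180628783e-06 s
   = 1.1806 us

1.1806 us


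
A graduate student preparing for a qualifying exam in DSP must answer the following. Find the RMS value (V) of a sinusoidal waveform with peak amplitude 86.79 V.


RMS voltage for a sinusoidal waveform:
V_rms = V_peak / sqrt(2)
      = 86.79 / 1.414214
      = 61.37 V

61.37 V


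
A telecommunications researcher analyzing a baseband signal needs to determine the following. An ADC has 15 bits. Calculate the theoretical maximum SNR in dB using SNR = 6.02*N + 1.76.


Theoretical SNR for a full-scale sinusoid:
SNR = 6.02 * N + 1.76
    = 6.02 * 15 + 1.76
    = 90.3 + 1.76
    = 92.06 dB

92.06 dB


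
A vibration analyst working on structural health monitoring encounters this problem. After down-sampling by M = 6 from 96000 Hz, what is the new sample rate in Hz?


Decimation reduces the sample rate:
fs_out = fs_in / M
       = 96000 / 6
       = 16000.0 Hz

16000.0 Hz


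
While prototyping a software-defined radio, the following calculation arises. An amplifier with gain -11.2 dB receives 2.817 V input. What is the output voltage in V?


Output voltage from dB gain:
V_out = V_in * 10^(gain_dB / 20)
      = 2.817 * 10^(-11.2 / 20)
      = 2.817 * 0.275423
      = 0.7759 V

0.7759 V


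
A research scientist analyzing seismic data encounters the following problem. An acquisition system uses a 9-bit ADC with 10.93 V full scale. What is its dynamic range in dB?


Dynamic range from full-scale to LSB:
V_min = V_max / 2^bits = 10.93 / 2^9
DR = 20 * log10(V_max / V_min)
   = 20 * log10(2^9)
   = 20 * 9 * log10(2)
   = 54.19 dB

54.19 dB


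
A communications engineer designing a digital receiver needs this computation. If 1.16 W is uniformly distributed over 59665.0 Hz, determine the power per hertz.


Power spectral density:
PSD = P / BW
    = 1.16 / 59665.0
    = 1.944e-05 W/Hz

1.944e-05 W/Hz


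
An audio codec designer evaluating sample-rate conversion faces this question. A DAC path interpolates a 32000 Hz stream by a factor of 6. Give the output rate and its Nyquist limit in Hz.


Step 1 — output sample rate after interpolation by L:
fs_out = L * fs_in = 6 * 32000 = 192000 Hz

Step 2 — Nyquist frequency of the output stream:
f_Nyq = fs_out / 2 = 192000 / 2 = 96000.0 Hz

fs_out = 192000 Hz; f_Nyquist = 96000.0 Hz


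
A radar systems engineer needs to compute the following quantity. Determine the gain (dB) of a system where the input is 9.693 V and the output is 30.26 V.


Voltage gain in dB:
G = 20 * log10(Vout / Vin)
  = 20 * log10(30.26 / 9.693)
  = 20 * log10(3.121841)
  = 20 * 0.494411
  = 9.89 dB

9.89 dB


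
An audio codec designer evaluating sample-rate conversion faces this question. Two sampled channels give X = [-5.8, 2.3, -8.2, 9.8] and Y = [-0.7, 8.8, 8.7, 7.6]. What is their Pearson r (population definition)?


Pearson correlation coefficient (population):
r = cov(X,Y) / (std(X) * std(Y))
Mean X = -0.475, Mean Y = 6.1
Cov(X,Y) = 9.7575
Std(X) = 7.094144, Std(Y) = 3.954112
r = 0.3478

0.3478


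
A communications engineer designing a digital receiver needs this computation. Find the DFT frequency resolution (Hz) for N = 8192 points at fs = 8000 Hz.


DFT frequency resolution:
df = fs / N
   = 8000 / 8192
   = 0.9766 Hz

0.9766 Hz


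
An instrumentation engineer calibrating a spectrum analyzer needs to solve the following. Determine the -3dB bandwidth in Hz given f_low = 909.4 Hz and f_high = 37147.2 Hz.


Bandwidth is the difference of -3dB frequencies:
BW = f_high - f_low
   = 37147.2 - 909.4
   = 36237.8 Hz

36237.8 Hz


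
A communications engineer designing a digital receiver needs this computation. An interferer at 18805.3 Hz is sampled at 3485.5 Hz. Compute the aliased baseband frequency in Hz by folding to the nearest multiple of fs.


Compute the nearest integer multiple of fs to the signal:
n = round(18805.3 / 3485.5) = 5
f_alias = |18805.3 - 5 * 3485.5|
        = |18805.3 - 17427.5|
        = 1377.8 Hz

1377.8


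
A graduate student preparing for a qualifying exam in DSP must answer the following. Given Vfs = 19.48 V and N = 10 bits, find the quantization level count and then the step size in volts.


Step 1 — number of quantization levels:
L = 2^N = 2^10 = 1024

Step 2 — LSB step size:
delta = Vfs / L
      = 19.48 / 1024
      = 0.01902344 V

Levels = 1024; step size = 0.01902344 V


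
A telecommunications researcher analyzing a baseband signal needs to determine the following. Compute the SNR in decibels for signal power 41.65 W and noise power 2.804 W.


SNR in decibels:
SNR = 10 * log10(Ps / Pn)
    = 10 * log10(41.65 / 2.804)
    = 10 * log10(14.8538)
    = 10 * 1.1718
    = 11.72 dB

11.72 dB


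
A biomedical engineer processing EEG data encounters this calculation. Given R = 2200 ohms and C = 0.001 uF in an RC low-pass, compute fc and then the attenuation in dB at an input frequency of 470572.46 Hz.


Step 1 — cutoff frequency:
fc = 1 / (2*pi*R*C)
C = 0.001 uF = 1e-09 F
fc = 1 / (2*pi*2200*1e-09)
   = 72343.156 Hz

Step 2 — magnitude at f = 470572.46 Hz:
|H(f)| = 1 / sqrt(1 + (f/fc)^2)
f/fc = 470572.46 / 72343.156 = 6.504727
|H| = 1 / sqrt(1 + 42.311473) = 0.1519492
|H|_dB = 20*log10(0.1519492) = -16.37 dB

fc = 72343.156 Hz; |H(470572.46 Hz)| = -16.37 dB


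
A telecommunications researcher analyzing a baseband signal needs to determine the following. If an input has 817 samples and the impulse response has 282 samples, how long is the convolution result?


Linear convolution output length:
L = N + M - 1
  = 817 + 282 - 1
  = 1098 samples

1098


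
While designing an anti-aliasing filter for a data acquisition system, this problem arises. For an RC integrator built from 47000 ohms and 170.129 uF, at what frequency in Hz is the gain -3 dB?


Cutoff frequency of a first-order RC filter:
fc = 1 / (2 * pi * R * C)
C = 170.129 uF = 0.000170129 F
fc = 1 / (2 * pi * 47000 * 0.000170129)
   = 1 / 50.240745556882
   = 0.019904 Hz

0.019904 Hz


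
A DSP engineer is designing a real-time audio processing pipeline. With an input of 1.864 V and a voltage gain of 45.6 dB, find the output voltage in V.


Output voltage from dB gain:
V_out = V_in * 10^(gain_dB / 20)
      = 1.864 * 10^(45.6 / 20)
      = 1.864 * 190.546072
      = 355.1779 V

355.1779 V


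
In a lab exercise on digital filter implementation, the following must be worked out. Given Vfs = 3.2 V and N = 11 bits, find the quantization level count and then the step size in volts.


Step 1 — number of quantization levels:
L = 2^N = 2^11 = 2048

Step 2 — LSB step size:
delta = Vfs / L
      = 3.2 / 2048
      = 0.0015625 V

Levels = 2048; step size = 0.0015625 V


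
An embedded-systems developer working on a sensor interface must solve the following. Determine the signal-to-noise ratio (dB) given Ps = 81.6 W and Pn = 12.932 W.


SNR in decibels:
SNR = 10 * log10(Ps / Pn)
    = 10 * log10(81.6 / 12.932)
    = 10 * log10(6.3099)
    = 10 * 0.8
    = 8.0 dB

8.0 dB


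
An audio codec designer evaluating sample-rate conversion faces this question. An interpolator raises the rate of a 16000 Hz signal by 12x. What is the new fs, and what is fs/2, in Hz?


Step 1 — output sample rate after interpolation by L:
fs_out = L * fs_in = 12 * 16000 = 192000 Hz

Step 2 — Nyquist frequency of the output stream:
f_Nyq = fs_out / 2 = 192000 / 2 = 96000.0 Hz

fs_out = 192000 Hz; f_Nyquist = 96000.0 Hz


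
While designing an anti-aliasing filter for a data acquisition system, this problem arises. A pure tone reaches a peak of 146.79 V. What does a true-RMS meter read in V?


RMS voltage for a sinusoidal waveform:
V_rms = V_peak / sqrt(2)
      = 146.79 / 1.414214
      = 103.796 V

103.796 V
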